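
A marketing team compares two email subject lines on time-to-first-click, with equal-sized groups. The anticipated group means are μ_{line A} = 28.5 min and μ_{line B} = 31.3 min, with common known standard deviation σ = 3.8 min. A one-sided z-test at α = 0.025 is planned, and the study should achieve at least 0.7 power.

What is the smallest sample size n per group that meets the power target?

Standardized effect: d = |μ_{line A} − μ_{line B}| / σ = |28.5 − 31.3| / 3.8 = 0.7368
For power 0.7 need Φ(δ − z_{0.025}) = 0.7, so δ = z_{0.025} + z_{0.30} = 1.960 + 0.524 = 2.484.
δ = d·√(n/2) ⇒ n = 2(δ/d)² = 2 × (2.484 / 0.7368)² = 22.74.
Round up to the next whole unit.

n = 23 per group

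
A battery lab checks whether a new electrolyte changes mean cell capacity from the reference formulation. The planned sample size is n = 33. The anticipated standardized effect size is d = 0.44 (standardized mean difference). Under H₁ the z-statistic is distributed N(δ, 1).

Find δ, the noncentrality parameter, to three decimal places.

δ ≈ 2.528

δ = d·√n = 0.44 × √33 = 2.5276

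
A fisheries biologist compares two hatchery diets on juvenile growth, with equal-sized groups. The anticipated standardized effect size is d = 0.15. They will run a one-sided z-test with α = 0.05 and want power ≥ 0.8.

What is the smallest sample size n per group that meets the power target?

n = 550 per group

For power 0.8 need Φ(δ − z_{0.05}) = 0.8, so δ = z_{0.05} + z_{0.20} = 1.645 + 0.842 = 2.486.
δ = d·√(n/2) ⇒ n = 2(δ/d)² = 2 × (2.486 / 0.15)² = 549.56.
Rounding up, n = 550 per group.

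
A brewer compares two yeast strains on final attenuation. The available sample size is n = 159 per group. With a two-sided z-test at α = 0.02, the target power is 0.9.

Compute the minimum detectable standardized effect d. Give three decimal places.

Need Φ(δ − 2.326) = 0.9, so δ = 2.326 + 1.282 = 3.608.
(The second rejection-region term Φ(−δ − z_{α/2}) is negligible and dropped.)
δ = d·√(n/2) ⇒ d = δ/√(n/2) = 3.608/√(159/2) = 0.4046.

d ≈ 0.405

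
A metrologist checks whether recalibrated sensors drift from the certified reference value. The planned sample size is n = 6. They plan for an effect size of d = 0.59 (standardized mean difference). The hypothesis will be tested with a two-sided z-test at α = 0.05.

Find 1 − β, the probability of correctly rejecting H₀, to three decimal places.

Power ≈ 0.304

Noncentrality parameter: δ = d·√n = 0.59 × √6 = 1.4452
Critical value for a two-sided test at α = 0.05: z_{α/2} = 1.960.
Power = Φ(δ − 1.960) + Φ(−δ − 1.960) = Φ(-0.515) + Φ(-3.405) = 0.3034 + 0.0003 = 0.3037.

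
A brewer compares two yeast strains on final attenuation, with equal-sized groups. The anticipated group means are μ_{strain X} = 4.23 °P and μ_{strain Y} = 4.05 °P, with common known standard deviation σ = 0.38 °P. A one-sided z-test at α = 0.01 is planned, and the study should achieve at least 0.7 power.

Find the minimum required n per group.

Standardized effect: d = |μ_{strain X} − μ_{strain Y}| / σ = |4.23 − 4.05| / 0.38 = 0.4737
Set Φ(δ − 2.326) = 0.7; then δ − 2.326 = Φ⁻¹(0.7) = 0.524, giving δ = 2.851.
δ = d·√(n/2) ⇒ n = 2(δ/d)² = 2 × (2.851 / 0.4737)² = 72.44.
Rounding up, n = 73 per group.

n = 73 per group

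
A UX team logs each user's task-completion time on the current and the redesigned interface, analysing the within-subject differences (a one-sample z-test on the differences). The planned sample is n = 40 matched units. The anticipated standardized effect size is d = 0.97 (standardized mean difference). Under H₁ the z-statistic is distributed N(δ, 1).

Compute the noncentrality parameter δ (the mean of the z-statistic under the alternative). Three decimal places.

δ ≈ 6.135

The noncentrality parameter scales effect size by the design's sample-size factor: δ = d·√n = 0.97 × √40 = 6.1348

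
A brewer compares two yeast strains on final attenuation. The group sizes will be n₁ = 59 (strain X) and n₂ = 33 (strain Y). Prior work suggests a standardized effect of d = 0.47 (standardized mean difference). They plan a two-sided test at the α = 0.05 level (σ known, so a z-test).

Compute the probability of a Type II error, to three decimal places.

Noncentrality parameter: δ = d / √(1/n₁ + 1/n₂) = 0.47 / √(1/59 + 1/33) = 2.1622
Two-sided α = 0.05 → critical value z_{0.025} = 1.960.
Power = Φ(δ − 1.960) + Φ(−δ − 1.960) = Φ(0.202) + Φ(-4.122) = 0.5801 + 0.0000 = 0.5801.
Type II error: β = 1 − power = 1 − 0.5801 = 0.4199.

β ≈ 0.420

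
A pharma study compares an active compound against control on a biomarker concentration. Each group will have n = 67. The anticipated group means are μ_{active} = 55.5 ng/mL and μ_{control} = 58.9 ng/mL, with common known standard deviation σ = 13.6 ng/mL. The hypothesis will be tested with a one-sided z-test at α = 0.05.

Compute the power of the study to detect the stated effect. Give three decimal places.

Standardized effect: d = |μ_{active} − μ_{control}| / σ = |55.5 − 58.9| / 13.6 = 0.2500
Noncentrality parameter: δ = d·√(n/2) = 0.2500 × √(67/2) = 1.4470
One-sided α = 0.05 → critical value z_{0.05} = 1.645.
Power = Φ(δ − 1.645) = Φ(-0.198) = 0.4216.

Power ≈ 0.422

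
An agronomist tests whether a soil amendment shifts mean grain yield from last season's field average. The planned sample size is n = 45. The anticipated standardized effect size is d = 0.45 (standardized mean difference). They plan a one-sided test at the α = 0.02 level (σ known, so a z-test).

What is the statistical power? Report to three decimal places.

Power ≈ 0.833

Noncentrality parameter: δ = d·√n = 0.45 × √45 = 3.0187
One-sided α = 0.02 → critical value z_{0.02} = 2.054.
Power = P(Z > 2.054 − δ) = Φ(0.965) = 0.8327.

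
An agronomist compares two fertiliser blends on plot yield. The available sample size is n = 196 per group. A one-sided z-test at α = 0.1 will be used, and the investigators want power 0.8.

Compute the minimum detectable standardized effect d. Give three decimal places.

Required noncentrality: δ = z_{0.1} + z_{0.20} = 1.282 + 0.842 = 2.123.
δ = d·√(n/2) ⇒ d = δ/√(n/2) = 2.123/√(196/2) = 0.2145.

d ≈ 0.214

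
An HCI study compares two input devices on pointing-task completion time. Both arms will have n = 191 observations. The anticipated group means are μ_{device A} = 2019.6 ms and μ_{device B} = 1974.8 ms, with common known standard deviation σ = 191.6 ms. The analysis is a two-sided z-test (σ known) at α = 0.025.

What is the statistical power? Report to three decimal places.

Power ≈ 0.517

Standardized effect: d = |μ_{device A} − μ_{device B}| / σ = |2019.6 − 1974.8| / 191.6 = 0.2338
Noncentrality parameter: δ = d·√(n/2) = 0.2338 × √(191/2) = 2.2850
Critical value for a two-sided test at α = 0.025: z_{α/2} = 2.241.
Power = Φ(δ − 2.241) + Φ(−δ − 2.241) = Φ(0.044) + Φ(-4.526) = 0.5174 + 0.0000 = 0.5174.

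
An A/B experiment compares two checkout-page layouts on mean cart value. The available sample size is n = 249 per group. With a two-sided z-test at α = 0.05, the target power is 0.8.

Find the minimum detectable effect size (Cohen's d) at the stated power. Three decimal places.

d ≈ 0.251

Need Φ(δ − 1.960) = 0.8, so δ = 1.960 + 0.842 = 2.802.
(Lower-tail contribution to power is negligible for δ > 0.)
δ = d·√(n/2) ⇒ d = δ/√(n/2) = 2.802/√(249/2) = 0.2511.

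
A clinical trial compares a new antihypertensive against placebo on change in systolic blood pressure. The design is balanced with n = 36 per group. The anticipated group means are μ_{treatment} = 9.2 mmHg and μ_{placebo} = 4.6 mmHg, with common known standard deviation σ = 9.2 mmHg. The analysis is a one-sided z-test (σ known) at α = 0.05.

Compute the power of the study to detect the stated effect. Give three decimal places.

Standardized effect: d = |μ_{treatment} − μ_{placebo}| / σ = |9.2 − 4.6| / 9.2 = 0.5000
Noncentrality parameter: δ = d·√(n/2) = 0.5000 × √(36/2) = 2.1213
One-sided α = 0.05 → critical value z_{0.05} = 1.645.
Power = Φ(δ − 1.645) = Φ(0.476) = 0.6831.

Power ≈ 0.683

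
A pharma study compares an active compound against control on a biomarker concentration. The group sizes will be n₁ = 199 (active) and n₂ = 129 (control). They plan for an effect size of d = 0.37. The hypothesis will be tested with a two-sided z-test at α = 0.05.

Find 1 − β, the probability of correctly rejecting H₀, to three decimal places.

Noncentrality parameter: δ = d / √(1/n₁ + 1/n₂) = 0.37 / √(1/199 + 1/129) = 3.2733
Critical value for a two-sided test at α = 0.05: z_{α/2} = 1.960.
Power = Φ(δ − 1.960) + Φ(−δ − 1.960) = Φ(1.313) + Φ(-5.233) = 0.9055 + 0.0000 = 0.9055.

Power ≈ 0.905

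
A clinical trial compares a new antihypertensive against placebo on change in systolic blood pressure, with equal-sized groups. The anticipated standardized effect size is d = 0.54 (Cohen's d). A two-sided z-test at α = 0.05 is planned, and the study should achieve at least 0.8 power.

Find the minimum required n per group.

For power 0.8 need Φ(δ − z_{0.025}) = 0.8, so δ = z_{0.025} + z_{0.20} = 1.960 + 0.842 = 2.802.
(For δ > 0 the lower-tail rejection region contributes negligibly to power, so the one-term inversion is standard.)
δ = d·√(n/2) ⇒ n = 2(δ/d)² = 2 × (2.802 / 0.54)² = 53.83.
Round up to the next whole unit.

n = 54 per group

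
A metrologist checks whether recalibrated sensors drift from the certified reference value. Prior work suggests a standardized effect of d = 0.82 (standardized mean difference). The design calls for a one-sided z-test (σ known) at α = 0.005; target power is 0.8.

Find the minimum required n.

Set Φ(δ − 2.576) = 0.8; then δ − 2.576 = Φ⁻¹(0.8) = 0.842, giving δ = 3.417.
δ = d·√n ⇒ n = (δ/d)² = (3.417 / 0.82)² = 17.37.
Round up to the next whole unit.

n = 18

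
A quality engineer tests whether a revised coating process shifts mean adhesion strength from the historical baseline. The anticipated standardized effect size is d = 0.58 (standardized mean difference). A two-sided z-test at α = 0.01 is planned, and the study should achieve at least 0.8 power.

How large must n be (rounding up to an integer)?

n = 35

For power 0.8 need Φ(δ − z_{0.005}) = 0.8, so δ = z_{0.005} + z_{0.20} = 2.576 + 0.842 = 3.417.
(The Φ(−δ − z_{α/2}) term is vanishingly small for δ > 0 and is dropped in the standard sample-size formula.)
δ = d·√n ⇒ n = (δ/d)² = (3.417 / 0.58)² = 34.72.
Rounding up, n = 35.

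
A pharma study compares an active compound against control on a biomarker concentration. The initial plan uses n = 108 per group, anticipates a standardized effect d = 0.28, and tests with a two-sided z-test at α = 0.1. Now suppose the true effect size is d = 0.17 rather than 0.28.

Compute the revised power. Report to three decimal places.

With d = 0.17: δ = d·√(n/2) = 0.17 × √(108/2) = 1.2492. Critical value z_{0.05} = 1.645.
Revised power = Φ(δ − 1.645) + Φ(−δ − 1.645) = Φ(-0.396) + Φ(-2.894) = 0.3462 + 0.0019 = 0.3481.

Power ≈ 0.348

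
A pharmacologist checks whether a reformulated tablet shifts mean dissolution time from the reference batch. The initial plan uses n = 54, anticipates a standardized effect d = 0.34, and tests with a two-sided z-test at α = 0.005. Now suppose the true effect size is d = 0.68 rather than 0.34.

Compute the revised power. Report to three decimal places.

Power ≈ 0.986

With d = 0.68: δ = d·√n = 0.68 × √54 = 4.9970. Critical value z_{0.0025} = 2.807.
Revised power = Φ(δ − 2.807) + Φ(−δ − 2.807) = Φ(2.190) + Φ(-7.804) = 0.9857 + 0.0000 = 0.9857.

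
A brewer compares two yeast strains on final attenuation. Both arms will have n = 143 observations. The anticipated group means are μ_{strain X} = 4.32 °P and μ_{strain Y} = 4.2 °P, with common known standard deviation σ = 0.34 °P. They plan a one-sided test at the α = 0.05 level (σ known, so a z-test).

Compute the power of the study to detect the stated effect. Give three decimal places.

Power ≈ 0.910

Standardized effect: d = |μ_{strain X} − μ_{strain Y}| / σ = |4.32 − 4.2| / 0.34 = 0.3529
Noncentrality parameter: δ = d·√(n/2) = 0.3529 × √(143/2) = 2.9844
One-sided α = 0.05 → critical value z_{0.05} = 1.645.
Power = Φ(δ − 1.645) = Φ(1.340) = 0.9098.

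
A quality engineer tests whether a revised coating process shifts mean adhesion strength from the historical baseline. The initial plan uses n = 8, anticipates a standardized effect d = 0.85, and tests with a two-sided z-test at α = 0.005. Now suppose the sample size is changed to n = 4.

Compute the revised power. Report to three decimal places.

Power ≈ 0.134

With n = 4: δ = d·√n = 0.85 × √4 = 1.7000. Critical value z_{0.0025} = 2.807.
Revised power = Φ(δ − 2.807) + Φ(−δ − 2.807) = Φ(-1.107) + Φ(-4.507) = 0.1341 + 0.0000 = 0.1341.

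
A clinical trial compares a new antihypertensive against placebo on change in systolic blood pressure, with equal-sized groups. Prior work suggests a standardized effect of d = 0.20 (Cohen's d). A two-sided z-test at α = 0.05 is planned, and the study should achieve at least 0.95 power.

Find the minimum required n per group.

Set Φ(δ − 1.960) = 0.95; then δ − 1.960 = Φ⁻¹(0.95) = 1.645, giving δ = 3.605.
(For δ > 0 the lower-tail rejection region contributes negligibly to power, so the one-term inversion is standard.)
δ = d·√(n/2) ⇒ n = 2(δ/d)² = 2 × (3.605 / 0.20)² = 649.74.
Round up to the next whole unit.

n = 650 per group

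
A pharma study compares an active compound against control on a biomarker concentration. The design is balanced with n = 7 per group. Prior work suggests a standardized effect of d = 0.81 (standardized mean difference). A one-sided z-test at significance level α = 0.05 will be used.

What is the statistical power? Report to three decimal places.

Power ≈ 0.448

Noncentrality parameter: δ = d·√(n/2) = 0.81 × √(7/2) = 1.5154
One-sided α = 0.05 → critical value z_{0.05} = 1.645.
Power = P(Z > 1.645 − δ) = Φ(-0.129) = 0.4485.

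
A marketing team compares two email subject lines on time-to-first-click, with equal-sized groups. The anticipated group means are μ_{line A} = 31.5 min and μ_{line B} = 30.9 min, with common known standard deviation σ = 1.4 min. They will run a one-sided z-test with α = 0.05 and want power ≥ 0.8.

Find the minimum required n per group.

n = 68 per group

Standardized effect: d = |μ_{line A} − μ_{line B}| / σ = |31.5 − 30.9| / 1.4 = 0.4286
For power 0.8 need Φ(δ − z_{0.05}) = 0.8, so δ = z_{0.05} + z_{0.20} = 1.645 + 0.842 = 2.486.
δ = d·√(n/2) ⇒ n = 2(δ/d)² = 2 × (2.486 / 0.4286)² = 67.32.
Rounding up, n = 68 per group.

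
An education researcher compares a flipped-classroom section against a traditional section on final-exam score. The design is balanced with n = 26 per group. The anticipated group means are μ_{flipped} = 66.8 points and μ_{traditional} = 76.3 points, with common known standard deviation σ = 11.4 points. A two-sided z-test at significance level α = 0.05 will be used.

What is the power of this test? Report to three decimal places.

Standardized effect: d = |μ_{flipped} − μ_{traditional}| / σ = |66.8 − 76.3| / 11.4 = 0.8333
Noncentrality parameter: λ = d·√(n/2) = 0.8333 × √(26/2) = 3.0046
Critical value for a two-sided test at α = 0.05: z_{α/2} = 1.960.
Power = Φ(λ − 1.960) + Φ(−λ − 1.960) = Φ(1.045) + Φ(-4.965) = 0.8519 + 0.0000 = 0.8519.

Power ≈ 0.852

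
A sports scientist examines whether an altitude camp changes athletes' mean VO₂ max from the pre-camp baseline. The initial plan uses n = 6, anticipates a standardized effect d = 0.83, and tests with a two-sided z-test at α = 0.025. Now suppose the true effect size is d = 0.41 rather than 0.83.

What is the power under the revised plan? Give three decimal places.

Power ≈ 0.109

With d = 0.41: δ = d·√n = 0.41 × √6 = 1.0043. Critical value z_{0.0125} = 2.241.
Revised power = Φ(δ − 2.241) + Φ(−δ − 2.241) = Φ(-1.237) + Φ(-3.246) = 0.1080 + 0.0006 = 0.1086.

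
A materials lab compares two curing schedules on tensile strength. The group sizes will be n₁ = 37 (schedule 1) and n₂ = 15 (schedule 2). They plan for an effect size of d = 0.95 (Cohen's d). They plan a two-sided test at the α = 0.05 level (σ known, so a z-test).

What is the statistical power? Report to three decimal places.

Power ≈ 0.874

Noncentrality parameter: δ = d / √(1/n₁ + 1/n₂) = 0.95 / √(1/37 + 1/15) = 3.1036
Two-sided α = 0.05 → critical value z_{0.025} = 1.960.
Power = Φ(δ − 1.960) + Φ(−δ − 1.960) = Φ(1.144) + Φ(-5.064) = 0.8736 + 0.0000 = 0.8736.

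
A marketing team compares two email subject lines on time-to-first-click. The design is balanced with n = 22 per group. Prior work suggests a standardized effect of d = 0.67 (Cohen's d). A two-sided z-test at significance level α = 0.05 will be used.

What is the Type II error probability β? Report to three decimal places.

β ≈ 0.397

Noncentrality parameter: δ = d·√(n/2) = 0.67 × √(22/2) = 2.2221
Critical value for a two-sided test at α = 0.05: z_{α/2} = 1.960.
Power = Φ(δ − 1.960) + Φ(−δ − 1.960) = Φ(0.262) + Φ(-4.182) = 0.6034 + 0.0000 = 0.6034.
Type II error: β = 1 − power = 1 − 0.6034 = 0.3966.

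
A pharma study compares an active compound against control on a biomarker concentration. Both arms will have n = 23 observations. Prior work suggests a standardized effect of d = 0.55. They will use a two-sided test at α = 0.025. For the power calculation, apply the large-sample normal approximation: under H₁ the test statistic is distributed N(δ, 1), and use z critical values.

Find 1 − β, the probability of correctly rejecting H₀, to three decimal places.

Noncentrality parameter: δ = d·√(n/2) = 0.55 × √(23/2) = 1.8651
Critical value for a two-sided test at α = 0.025: z_{α/2} = 2.241.
Power = Φ(δ − 2.241) + Φ(−δ − 2.241) = Φ(-0.376) + Φ(-4.107) = 0.3534 + 0.0000 = 0.3534.

Power ≈ 0.353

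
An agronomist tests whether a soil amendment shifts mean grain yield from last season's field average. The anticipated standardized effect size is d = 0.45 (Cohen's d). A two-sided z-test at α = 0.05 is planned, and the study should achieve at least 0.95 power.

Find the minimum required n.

For power 0.95 need Φ(δ − z_{0.025}) = 0.95, so δ = z_{0.025} + z_{0.05} = 1.960 + 1.645 = 3.605.
(For δ > 0 the lower-tail rejection region contributes negligibly to power, so the one-term inversion is standard.)
δ = d·√n ⇒ n = (δ/d)² = (3.605 / 0.45)² = 64.17.
Round up to the next whole unit.

n = 65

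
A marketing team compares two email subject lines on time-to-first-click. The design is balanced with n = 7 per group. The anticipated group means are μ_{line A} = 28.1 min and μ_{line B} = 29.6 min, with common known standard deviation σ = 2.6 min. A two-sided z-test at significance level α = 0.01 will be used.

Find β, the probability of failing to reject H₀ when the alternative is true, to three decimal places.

Standardized effect: d = |μ_{line A} − μ_{line B}| / σ = |28.1 − 29.6| / 2.6 = 0.5769
Noncentrality parameter: λ = d·√(n/2) = 0.5769 × √(7/2) = 1.0793
Two-sided α = 0.01 → critical value z_{0.005} = 2.576.
Power = Φ(λ − 2.576) + Φ(−λ − 2.576) = Φ(-1.497) + Φ(-3.655) = 0.0673 + 0.0001 = 0.0674.
Type II error: β = 1 − power = 1 − 0.0674 = 0.9326.

β ≈ 0.933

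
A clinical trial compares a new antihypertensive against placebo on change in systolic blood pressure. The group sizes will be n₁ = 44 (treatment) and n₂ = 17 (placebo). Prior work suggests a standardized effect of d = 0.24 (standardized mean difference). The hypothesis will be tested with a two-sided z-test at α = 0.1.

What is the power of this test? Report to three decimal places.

Noncentrality parameter: δ = d / √(1/n₁ + 1/n₂) = 0.24 / √(1/44 + 1/17) = 0.8404
Critical value for a two-sided test at α = 0.1: z_{α/2} = 1.645.
Power = Φ(δ − 1.645) + Φ(−δ − 1.645) = Φ(-0.804) + Φ(-2.485) = 0.2106 + 0.0065 = 0.2170.

Power ≈ 0.217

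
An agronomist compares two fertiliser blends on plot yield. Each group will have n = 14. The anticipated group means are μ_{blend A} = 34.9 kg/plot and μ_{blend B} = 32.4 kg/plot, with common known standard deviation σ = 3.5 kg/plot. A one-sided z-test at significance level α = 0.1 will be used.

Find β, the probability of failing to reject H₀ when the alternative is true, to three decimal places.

Standardized effect: d = |μ_{blend A} − μ_{blend B}| / σ = |34.9 − 32.4| / 3.5 = 0.7143
Noncentrality parameter: λ = d·√(n/2) = 0.7143 × √(14/2) = 1.8898
Critical value for a one-sided test at α = 0.1: z_α = 1.282.
Power = Φ(λ − 1.282) = Φ(0.608) = 0.7285.
Type II error: β = 1 − power = 1 − 0.7285 = 0.2715.

β ≈ 0.272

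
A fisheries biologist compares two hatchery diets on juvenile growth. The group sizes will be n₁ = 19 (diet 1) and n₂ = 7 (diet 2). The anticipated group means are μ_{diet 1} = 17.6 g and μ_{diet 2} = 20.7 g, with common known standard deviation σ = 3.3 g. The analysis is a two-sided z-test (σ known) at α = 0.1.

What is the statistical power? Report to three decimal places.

Power ≈ 0.684

Standardized effect: d = |μ_{diet 1} − μ_{diet 2}| / σ = |17.6 − 20.7| / 3.3 = 0.9394
Noncentrality parameter: δ = d / √(1/n₁ + 1/n₂) = 0.9394 / √(1/19 + 1/7) = 2.1246
Critical value for a two-sided test at α = 0.1: z_{α/2} = 1.645.
Power = Φ(δ − 1.645) + Φ(−δ − 1.645) = Φ(0.480) + Φ(-3.770) = 0.6843 + 0.0001 = 0.6844.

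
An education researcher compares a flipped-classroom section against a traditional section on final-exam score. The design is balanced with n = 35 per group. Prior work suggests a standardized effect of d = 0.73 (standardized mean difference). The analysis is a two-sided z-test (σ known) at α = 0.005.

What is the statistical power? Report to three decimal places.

Noncentrality parameter: δ = d·√(n/2) = 0.73 × √(35/2) = 3.0538
Two-sided α = 0.005 → critical value z_{0.0025} = 2.807.
Power = Φ(δ − 2.807) + Φ(−δ − 2.807) = Φ(0.247) + Φ(-5.861) = 0.5975 + 0.0000 = 0.5975.

Power ≈ 0.597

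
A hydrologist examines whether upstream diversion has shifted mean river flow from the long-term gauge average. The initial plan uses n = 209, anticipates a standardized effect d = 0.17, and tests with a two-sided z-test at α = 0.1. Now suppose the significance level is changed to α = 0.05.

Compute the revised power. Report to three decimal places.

δ = d·√n = 0.17 × √209 = 2.4577 (unchanged). New critical value: z_{0.025} = 1.960.
Revised power = Φ(δ − 1.960) + Φ(−δ − 1.960) = Φ(0.498) + Φ(-4.418) = 0.6907 + 0.0000 = 0.6907.

Power ≈ 0.691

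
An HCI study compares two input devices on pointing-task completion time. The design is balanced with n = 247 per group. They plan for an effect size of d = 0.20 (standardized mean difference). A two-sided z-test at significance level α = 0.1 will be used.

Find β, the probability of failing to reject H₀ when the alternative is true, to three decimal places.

β ≈ 0.282

Noncentrality parameter: δ = d·√(n/2) = 0.20 × √(247/2) = 2.2226
Two-sided α = 0.1 → critical value z_{0.05} = 1.645.
Power = Φ(δ − 1.645) + Φ(−δ − 1.645) = Φ(0.578) + Φ(-3.867) = 0.7183 + 0.0001 = 0.7183.
Type II error: β = 1 − power = 1 − 0.7183 = 0.2817.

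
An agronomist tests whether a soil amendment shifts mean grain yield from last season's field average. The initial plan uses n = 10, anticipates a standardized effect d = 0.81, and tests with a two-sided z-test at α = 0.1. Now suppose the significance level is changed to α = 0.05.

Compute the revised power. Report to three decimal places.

Power ≈ 0.726

δ = d·√n = 0.81 × √10 = 2.5614 (unchanged). New critical value: z_{0.025} = 1.960.
Revised power = Φ(δ − 1.960) + Φ(−δ − 1.960) = Φ(0.601) + Φ(-4.521) = 0.7262 + 0.0000 = 0.7262.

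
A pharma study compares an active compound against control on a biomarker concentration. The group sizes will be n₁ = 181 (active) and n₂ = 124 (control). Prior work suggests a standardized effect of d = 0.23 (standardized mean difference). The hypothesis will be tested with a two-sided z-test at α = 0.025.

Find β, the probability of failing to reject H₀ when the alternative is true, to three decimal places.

β ≈ 0.606

Noncentrality parameter: δ = d / √(1/n₁ + 1/n₂) = 0.23 / √(1/181 + 1/124) = 1.9730
Critical value for a two-sided test at α = 0.025: z_{α/2} = 2.241.
Power = Φ(δ − 2.241) + Φ(−δ − 2.241) = Φ(-0.268) + Φ(-4.214) = 0.3942 + 0.0000 = 0.3942.
Type II error: β = 1 − power = 1 − 0.3942 = 0.6058.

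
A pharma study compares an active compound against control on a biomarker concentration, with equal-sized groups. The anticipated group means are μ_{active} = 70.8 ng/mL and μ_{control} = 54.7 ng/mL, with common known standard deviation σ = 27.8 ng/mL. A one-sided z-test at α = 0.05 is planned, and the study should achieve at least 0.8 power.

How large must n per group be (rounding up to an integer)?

Standardized effect: d = |μ_{active} − μ_{control}| / σ = |70.8 − 54.7| / 27.8 = 0.5791
For power 0.8 need Φ(δ − z_{0.05}) = 0.8, so δ = z_{0.05} + z_{0.20} = 1.645 + 0.842 = 2.486.
δ = d·√(n/2) ⇒ n = 2(δ/d)² = 2 × (2.486 / 0.5791)² = 36.87.
Round up to the next whole unit.

n = 37 per group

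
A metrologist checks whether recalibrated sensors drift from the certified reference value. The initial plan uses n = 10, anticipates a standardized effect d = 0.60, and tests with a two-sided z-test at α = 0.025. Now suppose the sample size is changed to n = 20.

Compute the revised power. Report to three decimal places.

Power ≈ 0.671

With n = 20: δ = d·√n = 0.60 × √20 = 2.6833. Critical value z_{0.0125} = 2.241.
Revised power = Φ(δ − 2.241) + Φ(−δ − 2.241) = Φ(0.442) + Φ(-4.925) = 0.6707 + 0.0000 = 0.6707.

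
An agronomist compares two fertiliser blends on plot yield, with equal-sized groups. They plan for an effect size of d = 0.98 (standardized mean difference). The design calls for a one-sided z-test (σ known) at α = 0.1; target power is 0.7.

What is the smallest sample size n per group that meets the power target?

n = 7 per group

For power 0.7 need Φ(δ − z_{0.1}) = 0.7, so δ = z_{0.1} + z_{0.30} = 1.282 + 0.524 = 1.806.
δ = d·√(n/2) ⇒ n = 2(δ/d)² = 2 × (1.806 / 0.98)² = 6.79.
Round up to the next whole unit.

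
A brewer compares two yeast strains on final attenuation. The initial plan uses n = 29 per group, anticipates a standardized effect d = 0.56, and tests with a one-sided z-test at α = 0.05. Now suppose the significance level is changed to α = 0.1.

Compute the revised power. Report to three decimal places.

Power ≈ 0.803

δ = d·√(n/2) = 0.56 × √(29/2) = 2.1324 (unchanged). New critical value: z_{0.1} = 1.282.
Revised power = Φ(δ − 1.282) = Φ(0.851) = 0.8026.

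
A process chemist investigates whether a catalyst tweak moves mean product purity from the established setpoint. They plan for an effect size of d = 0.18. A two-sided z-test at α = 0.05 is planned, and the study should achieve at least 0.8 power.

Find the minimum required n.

n = 243

For power 0.8 need Φ(δ − z_{0.025}) = 0.8, so δ = z_{0.025} + z_{0.20} = 1.960 + 0.842 = 2.802.
(Ignoring the negligible lower-tail rejection probability gives the usual closed-form inversion.)
δ = d·√n ⇒ n = (δ/d)² = (2.802 / 0.18)² = 242.25.
Round up to the next whole unit.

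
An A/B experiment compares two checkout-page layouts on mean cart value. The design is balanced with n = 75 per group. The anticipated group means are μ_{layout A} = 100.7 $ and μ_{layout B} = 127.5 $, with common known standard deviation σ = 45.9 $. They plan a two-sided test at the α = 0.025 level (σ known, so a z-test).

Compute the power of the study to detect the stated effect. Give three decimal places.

Standardized effect: d = |μ_{layout A} − μ_{layout B}| / σ = |100.7 − 127.5| / 45.9 = 0.5839
Noncentrality parameter: δ = d·√(n/2) = 0.5839 × √(75/2) = 3.5755
Critical value for a two-sided test at α = 0.025: z_{α/2} = 2.241.
Power = Φ(δ − 2.241) + Φ(−δ − 2.241) = Φ(1.334) + Φ(-5.817) = 0.9089 + 0.0000 = 0.9089.

Power ≈ 0.909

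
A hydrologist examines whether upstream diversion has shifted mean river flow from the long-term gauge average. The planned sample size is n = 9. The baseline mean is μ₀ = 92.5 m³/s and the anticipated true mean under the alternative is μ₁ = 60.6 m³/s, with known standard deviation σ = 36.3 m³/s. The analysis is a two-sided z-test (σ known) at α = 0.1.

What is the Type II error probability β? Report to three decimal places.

β ≈ 0.161

Standardized effect: d = |μ₁ − μ₀| / σ = |60.6 − 92.5| / 36.3 = 0.8788
Noncentrality parameter: λ = d·√n = 0.8788 × √9 = 2.6364
Two-sided α = 0.1 → critical value z_{0.05} = 1.645.
Power = Φ(λ − 1.645) + Φ(−λ − 1.645) = Φ(0.992) + Φ(-4.281) = 0.8393 + 0.0000 = 0.8393.
Type II error: β = 1 − power = 1 − 0.8393 = 0.1607.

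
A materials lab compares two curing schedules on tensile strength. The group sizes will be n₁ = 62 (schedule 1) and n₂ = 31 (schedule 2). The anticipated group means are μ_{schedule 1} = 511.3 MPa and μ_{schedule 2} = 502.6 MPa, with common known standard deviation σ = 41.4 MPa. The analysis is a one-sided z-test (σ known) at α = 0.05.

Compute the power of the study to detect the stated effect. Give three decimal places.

Power ≈ 0.245

Standardized effect: d = |μ_{schedule 1} − μ_{schedule 2}| / σ = |511.3 − 502.6| / 41.4 = 0.2101
Noncentrality parameter: δ = d / √(1/n₁ + 1/n₂) = 0.2101 / √(1/62 + 1/31) = 0.9553
One-sided α = 0.05 → critical value z_{0.05} = 1.645.
Power = P(Z > 1.645 − δ) = Φ(-0.690) = 0.2452.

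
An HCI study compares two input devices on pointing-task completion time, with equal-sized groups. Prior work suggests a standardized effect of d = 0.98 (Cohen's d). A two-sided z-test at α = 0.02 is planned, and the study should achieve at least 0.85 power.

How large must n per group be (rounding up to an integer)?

For power 0.85 need Φ(δ − z_{0.01}) = 0.85, so δ = z_{0.01} + z_{0.15} = 2.326 + 1.036 = 3.363.
(Ignoring the negligible lower-tail rejection probability gives the usual closed-form inversion.)
δ = d·√(n/2) ⇒ n = 2(δ/d)² = 2 × (3.363 / 0.98)² = 23.55.
Rounding up, n = 24 per group.

n = 24 per group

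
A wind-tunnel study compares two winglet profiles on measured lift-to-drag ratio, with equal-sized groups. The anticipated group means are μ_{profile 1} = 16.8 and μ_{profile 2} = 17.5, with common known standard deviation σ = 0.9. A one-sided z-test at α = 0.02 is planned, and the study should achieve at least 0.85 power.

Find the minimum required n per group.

n = 32 per group

Standardized effect: d = |μ_{profile 1} − μ_{profile 2}| / σ = |16.8 − 17.5| / 0.9 = 0.7778
For power 0.85 need Φ(δ − z_{0.02}) = 0.85, so δ = z_{0.02} + z_{0.15} = 2.054 + 1.036 = 3.090.
δ = d·√(n/2) ⇒ n = 2(δ/d)² = 2 × (3.090 / 0.7778)² = 31.57.
Rounding up, n = 32 per group.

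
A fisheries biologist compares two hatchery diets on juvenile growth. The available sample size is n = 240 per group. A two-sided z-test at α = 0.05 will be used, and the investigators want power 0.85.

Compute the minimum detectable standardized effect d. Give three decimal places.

Required noncentrality: δ = z_{0.025} + z_{0.15} = 1.960 + 1.036 = 2.996.
(The second rejection-region term Φ(−δ − z_{α/2}) is negligible and dropped.)
δ = d·√(n/2) ⇒ d = δ/√(n/2) = 2.996/√(240/2) = 0.2735.

d ≈ 0.274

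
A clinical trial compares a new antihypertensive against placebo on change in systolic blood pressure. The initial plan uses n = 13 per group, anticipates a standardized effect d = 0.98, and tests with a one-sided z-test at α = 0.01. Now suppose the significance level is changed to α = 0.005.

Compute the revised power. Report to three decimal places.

δ = d·√(n/2) = 0.98 × √(13/2) = 2.4985 (unchanged). New critical value: z_{0.005} = 2.576.
Revised power = P(Z > 2.576 − δ) = Φ(-0.077) = 0.4692.

Power ≈ 0.469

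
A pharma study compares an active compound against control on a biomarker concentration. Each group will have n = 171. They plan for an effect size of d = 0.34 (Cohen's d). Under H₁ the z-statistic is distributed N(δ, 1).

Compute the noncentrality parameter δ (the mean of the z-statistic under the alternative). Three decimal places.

The noncentrality parameter scales effect size by the design's sample-size factor: δ = d·√(n/2) = 0.34 × √(171/2) = 3.1439

δ ≈ 3.144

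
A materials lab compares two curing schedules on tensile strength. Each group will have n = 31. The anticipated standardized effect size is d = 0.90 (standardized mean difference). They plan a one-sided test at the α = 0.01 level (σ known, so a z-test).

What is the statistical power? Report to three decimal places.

Power ≈ 0.888

Noncentrality parameter: λ = d·√(n/2) = 0.90 × √(31/2) = 3.5433
Critical value for a one-sided test at α = 0.01: z_α = 2.326.
Power = P(Z > 2.326 − λ) = Φ(1.217) = 0.8882.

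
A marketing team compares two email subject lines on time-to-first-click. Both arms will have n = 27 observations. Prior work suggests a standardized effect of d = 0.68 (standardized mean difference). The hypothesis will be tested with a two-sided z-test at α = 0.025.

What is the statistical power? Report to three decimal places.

Noncentrality parameter: δ = d·√(n/2) = 0.68 × √(27/2) = 2.4985
Critical value for a two-sided test at α = 0.025: z_{α/2} = 2.241.
Power = Φ(δ − 2.241) + Φ(−δ − 2.241) = Φ(0.257) + Φ(-4.740) = 0.6014 + 0.0000 = 0.6014.

Power ≈ 0.601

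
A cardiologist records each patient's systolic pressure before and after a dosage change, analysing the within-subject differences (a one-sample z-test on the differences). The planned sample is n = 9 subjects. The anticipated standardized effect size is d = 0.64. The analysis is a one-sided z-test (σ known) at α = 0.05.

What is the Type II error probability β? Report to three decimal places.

Noncentrality parameter: δ = d·√n = 0.64 × √9 = 1.9200
Critical value for a one-sided test at α = 0.05: z_α = 1.645.
Power = P(Z > 1.645 − δ) = Φ(0.275) = 0.6084.
Type II error: β = 1 − power = 1 − 0.6084 = 0.3916.

β ≈ 0.392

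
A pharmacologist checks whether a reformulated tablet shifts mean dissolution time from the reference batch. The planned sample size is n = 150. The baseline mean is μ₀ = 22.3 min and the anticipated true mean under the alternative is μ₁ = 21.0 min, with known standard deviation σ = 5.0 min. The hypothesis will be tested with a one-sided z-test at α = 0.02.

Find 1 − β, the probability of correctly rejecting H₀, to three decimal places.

Standardized effect: d = |μ₁ − μ₀| / σ = |21.0 − 22.3| / 5.0 = 0.2600
Noncentrality parameter: δ = d·√n = 0.2600 × √150 = 3.1843
Critical value for a one-sided test at α = 0.02: z_α = 2.054.
Power = P(Z > 2.054 − δ) = Φ(1.131) = 0.8709.

Power ≈ 0.871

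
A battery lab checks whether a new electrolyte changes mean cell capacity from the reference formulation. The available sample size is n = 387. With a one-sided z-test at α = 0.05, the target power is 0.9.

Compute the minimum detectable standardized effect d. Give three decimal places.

Required noncentrality: δ = z_{0.05} + z_{0.10} = 1.645 + 1.282 = 2.926.
δ = d·√n ⇒ d = δ/√n = 2.926/√387 = 0.1488.

d ≈ 0.149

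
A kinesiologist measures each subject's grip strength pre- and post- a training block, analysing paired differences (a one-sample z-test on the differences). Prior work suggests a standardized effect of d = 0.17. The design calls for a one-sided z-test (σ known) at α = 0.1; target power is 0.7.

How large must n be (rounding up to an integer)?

n = 113

For power 0.7 need Φ(δ − z_{0.1}) = 0.7, so δ = z_{0.1} + z_{0.30} = 1.282 + 0.524 = 1.806.
δ = d·√n ⇒ n = (δ/d)² = (1.806 / 0.17)² = 112.85.
Rounding up, n = 113.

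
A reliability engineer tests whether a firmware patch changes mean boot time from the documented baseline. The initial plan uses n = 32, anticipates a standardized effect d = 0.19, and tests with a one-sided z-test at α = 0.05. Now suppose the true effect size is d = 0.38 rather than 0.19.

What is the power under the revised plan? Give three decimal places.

With d = 0.38: δ = d·√n = 0.38 × √32 = 2.1496. Critical value z_{0.05} = 1.645.
Revised power = Φ(δ − 1.645) = Φ(0.505) = 0.6931.

Power ≈ 0.693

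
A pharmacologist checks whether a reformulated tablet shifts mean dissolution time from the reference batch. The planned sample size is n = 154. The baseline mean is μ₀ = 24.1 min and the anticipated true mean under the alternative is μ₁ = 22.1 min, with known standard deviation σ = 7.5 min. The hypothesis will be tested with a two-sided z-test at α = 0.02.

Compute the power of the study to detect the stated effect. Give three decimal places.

Standardized effect: d = |μ₁ − μ₀| / σ = |22.1 − 24.1| / 7.5 = 0.2667
Noncentrality parameter: δ = d·√n = 0.2667 × √154 = 3.3092
Two-sided α = 0.02 → critical value z_{0.01} = 2.326.
Power = Φ(δ − 2.326) + Φ(−δ − 2.326) = Φ(0.983) + Φ(-5.636) = 0.8372 + 0.0000 = 0.8372.

Power ≈ 0.837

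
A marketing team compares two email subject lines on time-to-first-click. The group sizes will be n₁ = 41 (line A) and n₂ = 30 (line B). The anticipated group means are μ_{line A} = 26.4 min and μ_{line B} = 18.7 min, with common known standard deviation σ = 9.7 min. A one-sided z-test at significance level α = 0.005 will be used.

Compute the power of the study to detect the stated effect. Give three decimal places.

Standardized effect: d = |μ_{line A} − μ_{line B}| / σ = |26.4 − 18.7| / 9.7 = 0.7938
Noncentrality parameter: δ = d / √(1/n₁ + 1/n₂) = 0.7938 / √(1/41 + 1/30) = 3.3040
One-sided α = 0.005 → critical value z_{0.005} = 2.576.
Power = Φ(δ − 2.576) = Φ(0.728) = 0.7668.

Power ≈ 0.767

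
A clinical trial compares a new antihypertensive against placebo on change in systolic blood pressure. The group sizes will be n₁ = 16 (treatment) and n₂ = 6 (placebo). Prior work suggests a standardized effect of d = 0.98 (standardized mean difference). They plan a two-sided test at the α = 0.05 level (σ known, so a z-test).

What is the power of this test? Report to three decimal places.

Noncentrality parameter: δ = d / √(1/n₁ + 1/n₂) = 0.98 / √(1/16 + 1/6) = 2.0472
Critical value for a two-sided test at α = 0.05: z_{α/2} = 1.960.
Power = Φ(δ − 1.960) + Φ(−δ − 1.960) = Φ(0.087) + Φ(-4.007) = 0.5347 + 0.0000 = 0.5348.

Power ≈ 0.535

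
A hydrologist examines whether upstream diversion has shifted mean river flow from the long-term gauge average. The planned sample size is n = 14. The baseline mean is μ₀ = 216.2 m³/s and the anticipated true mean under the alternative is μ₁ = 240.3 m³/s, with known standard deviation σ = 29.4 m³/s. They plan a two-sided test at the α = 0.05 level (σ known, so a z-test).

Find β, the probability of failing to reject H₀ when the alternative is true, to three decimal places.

β ≈ 0.134

Standardized effect: d = |μ₁ − μ₀| / σ = |240.3 − 216.2| / 29.4 = 0.8197
Noncentrality parameter: δ = d·√n = 0.8197 × √14 = 3.0671
Critical value for a two-sided test at α = 0.05: z_{α/2} = 1.960.
Power = Φ(δ − 1.960) + Φ(−δ − 1.960) = Φ(1.107) + Φ(-5.027) = 0.8659 + 0.0000 = 0.8659.
Type II error: β = 1 − power = 1 − 0.8659 = 0.1341.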